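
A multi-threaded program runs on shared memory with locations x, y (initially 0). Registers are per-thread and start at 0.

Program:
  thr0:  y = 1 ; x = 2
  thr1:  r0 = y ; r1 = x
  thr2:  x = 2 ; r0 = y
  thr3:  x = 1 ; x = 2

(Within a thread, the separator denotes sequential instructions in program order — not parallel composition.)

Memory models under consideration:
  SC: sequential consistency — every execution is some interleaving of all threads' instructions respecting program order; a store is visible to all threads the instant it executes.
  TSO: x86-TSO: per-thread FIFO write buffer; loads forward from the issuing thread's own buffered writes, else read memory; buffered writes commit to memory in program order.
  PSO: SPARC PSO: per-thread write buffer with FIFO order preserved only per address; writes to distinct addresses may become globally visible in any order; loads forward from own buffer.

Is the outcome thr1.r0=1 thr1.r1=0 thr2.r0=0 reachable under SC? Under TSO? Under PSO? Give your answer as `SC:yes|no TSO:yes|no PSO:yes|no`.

SC:no TSO:yes PSO:yes

outcome vector order: (thr1.r0,thr1.r1,thr2.r0)
SC: 11 outcomes — {<0 0 0>, <0 0 1>, <0 1 0>, <0 1 1>, <0 2 0>, <0 2 1>, <1 0 1>, <1 1 0>, <1 1 1>, <1 2 0>, <1 2 1>}
TSO: 12 outcomes — {<0 0 0>, <0 0 1>, <0 1 0>, <0 1 1>, <0 2 0>, <0 2 1>, <1 0 0>, <1 0 1>, <1 1 0>, <1 1 1>, <1 2 0>, <1 2 1>}
PSO: 12 outcomes — {<0 0 0>, <0 0 1>, <0 1 0>, <0 1 1>, <0 2 0>, <0 2 1>, <1 0 0>, <1 0 1>, <1 1 0>, <1 1 1>, <1 2 0>, <1 2 1>}
target <1 0 0> ∈ {TSO,PSO}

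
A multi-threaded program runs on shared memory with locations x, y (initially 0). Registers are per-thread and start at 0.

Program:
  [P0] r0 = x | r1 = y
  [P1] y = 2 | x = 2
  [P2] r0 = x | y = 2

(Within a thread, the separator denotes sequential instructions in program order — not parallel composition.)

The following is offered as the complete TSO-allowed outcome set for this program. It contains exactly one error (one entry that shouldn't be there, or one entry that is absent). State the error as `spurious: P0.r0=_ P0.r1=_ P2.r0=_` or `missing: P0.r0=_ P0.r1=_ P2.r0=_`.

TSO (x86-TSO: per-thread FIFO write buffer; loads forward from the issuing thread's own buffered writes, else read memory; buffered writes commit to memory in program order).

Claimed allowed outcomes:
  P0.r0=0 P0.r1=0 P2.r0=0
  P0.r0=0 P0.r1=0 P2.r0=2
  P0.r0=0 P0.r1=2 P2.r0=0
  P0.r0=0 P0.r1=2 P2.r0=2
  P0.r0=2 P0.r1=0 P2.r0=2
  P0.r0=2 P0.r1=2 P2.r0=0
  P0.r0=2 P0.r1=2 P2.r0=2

spurious: P0.r0=2 P0.r1=0 P2.r0=2

outcome vector order: (P0.r0,P0.r1,P2.r0)
TSO (6): 0/0/0 0/0/2 0/2/0 0/2/2 2/2/0 2/2/2
claimed∖TSO = {2/0/2}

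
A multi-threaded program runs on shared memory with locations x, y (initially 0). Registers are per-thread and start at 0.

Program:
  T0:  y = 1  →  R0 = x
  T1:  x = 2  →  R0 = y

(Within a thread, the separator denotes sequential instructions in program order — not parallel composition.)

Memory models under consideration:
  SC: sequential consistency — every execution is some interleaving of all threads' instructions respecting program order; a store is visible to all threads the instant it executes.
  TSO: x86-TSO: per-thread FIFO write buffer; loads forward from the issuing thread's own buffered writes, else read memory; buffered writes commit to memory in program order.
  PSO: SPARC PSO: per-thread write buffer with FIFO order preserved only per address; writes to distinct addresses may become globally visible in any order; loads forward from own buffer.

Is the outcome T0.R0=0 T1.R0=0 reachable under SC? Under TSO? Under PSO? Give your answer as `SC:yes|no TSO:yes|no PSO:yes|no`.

SC:no TSO:yes PSO:yes

outcome vector order: (T0.R0,T1.R0)
SC: 3 outcomes — {0/1; 2/0; 2/1}
TSO: 4 outcomes — {0/0; 0/1; 2/0; 2/1}
PSO: 4 outcomes — {0/0; 0/1; 2/0; 2/1}
target 0/0 ∈ {TSO,PSO}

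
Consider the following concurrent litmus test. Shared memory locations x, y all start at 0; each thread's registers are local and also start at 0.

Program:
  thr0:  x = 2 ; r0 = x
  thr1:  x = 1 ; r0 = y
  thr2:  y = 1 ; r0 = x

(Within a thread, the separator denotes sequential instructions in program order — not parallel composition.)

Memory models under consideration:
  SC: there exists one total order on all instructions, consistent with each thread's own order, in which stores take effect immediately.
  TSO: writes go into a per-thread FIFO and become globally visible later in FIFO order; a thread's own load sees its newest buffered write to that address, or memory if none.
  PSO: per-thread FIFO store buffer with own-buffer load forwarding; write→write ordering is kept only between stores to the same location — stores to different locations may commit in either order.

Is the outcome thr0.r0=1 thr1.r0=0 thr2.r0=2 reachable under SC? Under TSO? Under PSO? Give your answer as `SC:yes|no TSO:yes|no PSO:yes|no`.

outcome vector order: (thr0.r0,thr1.r0,thr2.r0)
under SC → (1,0,1); (1,1,0); (1,1,1); (1,1,2); (2,0,1); (2,0,2); (2,1,0); (2,1,1); (2,1,2)
under TSO → (1,0,0); (1,0,1); (1,0,2); (1,1,0); (1,1,1); (1,1,2); (2,0,0); (2,0,1); (2,0,2); (2,1,0); (2,1,1); (2,1,2)
under PSO → (1,0,0); (1,0,1); (1,0,2); (1,1,0); (1,1,1); (1,1,2); (2,0,0); (2,0,1); (2,0,2); (2,1,0); (2,1,1); (2,1,2)
target (1,0,2) ∈ {TSO,PSO}

SC:no TSO:yes PSO:yes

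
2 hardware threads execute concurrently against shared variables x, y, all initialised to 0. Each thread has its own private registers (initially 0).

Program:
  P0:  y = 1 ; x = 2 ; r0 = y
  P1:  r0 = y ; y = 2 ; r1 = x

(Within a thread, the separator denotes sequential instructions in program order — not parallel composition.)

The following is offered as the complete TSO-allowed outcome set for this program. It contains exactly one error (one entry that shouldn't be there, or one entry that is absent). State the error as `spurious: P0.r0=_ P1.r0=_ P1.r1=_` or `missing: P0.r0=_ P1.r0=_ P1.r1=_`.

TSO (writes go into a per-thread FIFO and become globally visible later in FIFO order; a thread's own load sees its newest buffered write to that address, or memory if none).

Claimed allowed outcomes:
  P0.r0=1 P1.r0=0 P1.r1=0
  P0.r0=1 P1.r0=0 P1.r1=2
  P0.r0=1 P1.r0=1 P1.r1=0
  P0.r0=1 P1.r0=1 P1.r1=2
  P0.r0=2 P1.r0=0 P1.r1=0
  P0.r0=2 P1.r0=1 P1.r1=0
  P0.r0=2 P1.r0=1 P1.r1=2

outcome vector order: (P0.r0,P1.r0,P1.r1)
TSO (8): <1 0 0> <1 0 2> <1 1 0> <1 1 2> <2 0 0> <2 0 2> <2 1 0> <2 1 2>
TSO∖claimed = {<2 0 2>}

missing: P0.r0=2 P1.r0=0 P1.r1=2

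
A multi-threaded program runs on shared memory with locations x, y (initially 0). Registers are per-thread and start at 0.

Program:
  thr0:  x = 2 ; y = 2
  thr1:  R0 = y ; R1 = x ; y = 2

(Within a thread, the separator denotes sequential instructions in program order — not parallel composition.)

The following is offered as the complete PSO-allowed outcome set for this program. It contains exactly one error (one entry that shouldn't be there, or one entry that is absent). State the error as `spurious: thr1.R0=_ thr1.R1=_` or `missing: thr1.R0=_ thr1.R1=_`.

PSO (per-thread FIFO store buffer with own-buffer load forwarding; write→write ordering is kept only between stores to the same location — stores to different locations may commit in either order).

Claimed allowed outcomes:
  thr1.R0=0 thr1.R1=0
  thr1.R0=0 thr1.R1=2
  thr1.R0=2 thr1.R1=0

outcome vector order: (thr1.R0,thr1.R1)
under PSO → (0,0), (0,2), (2,0), (2,2)
PSO∖claimed = {(2,2)}

missing: thr1.R0=2 thr1.R1=2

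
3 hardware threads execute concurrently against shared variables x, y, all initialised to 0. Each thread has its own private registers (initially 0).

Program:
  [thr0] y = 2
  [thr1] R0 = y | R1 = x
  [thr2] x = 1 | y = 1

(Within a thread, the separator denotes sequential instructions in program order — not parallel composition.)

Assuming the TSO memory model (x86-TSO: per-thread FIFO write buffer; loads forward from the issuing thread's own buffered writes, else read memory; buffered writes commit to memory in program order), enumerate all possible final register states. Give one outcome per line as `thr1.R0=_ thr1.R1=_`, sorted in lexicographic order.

thr1.R0=0 thr1.R1=0
thr1.R0=0 thr1.R1=1
thr1.R0=1 thr1.R1=1
thr1.R0=2 thr1.R1=0
thr1.R0=2 thr1.R1=1

outcome vector order: (thr1.R0,thr1.R1)
|TSO outcomes| = 5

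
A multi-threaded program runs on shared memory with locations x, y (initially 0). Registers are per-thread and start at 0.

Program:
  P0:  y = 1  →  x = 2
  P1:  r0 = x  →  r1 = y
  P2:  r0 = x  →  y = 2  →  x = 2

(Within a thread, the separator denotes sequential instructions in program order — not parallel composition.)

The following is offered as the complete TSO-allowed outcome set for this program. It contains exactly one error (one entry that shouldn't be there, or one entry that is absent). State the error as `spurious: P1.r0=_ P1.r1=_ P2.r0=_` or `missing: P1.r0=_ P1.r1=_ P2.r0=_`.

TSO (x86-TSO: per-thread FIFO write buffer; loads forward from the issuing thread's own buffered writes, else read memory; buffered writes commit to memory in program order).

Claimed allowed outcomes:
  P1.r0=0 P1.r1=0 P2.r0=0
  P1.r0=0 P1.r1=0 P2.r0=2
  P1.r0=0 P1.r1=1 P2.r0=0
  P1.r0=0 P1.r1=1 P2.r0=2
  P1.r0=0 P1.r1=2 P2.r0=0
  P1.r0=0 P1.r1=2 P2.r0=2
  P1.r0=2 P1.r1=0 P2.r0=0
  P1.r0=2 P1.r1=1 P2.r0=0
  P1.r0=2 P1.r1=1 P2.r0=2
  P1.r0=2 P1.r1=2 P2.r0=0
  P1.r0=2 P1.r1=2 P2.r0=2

spurious: P1.r0=2 P1.r1=0 P2.r0=0

outcome vector order: (P1.r0,P1.r1,P2.r0)
TSO: 10 outcomes — {000; 002; 010; 012; 020; 022; 210; 212; 220; 222}
claimed∖TSO = {200}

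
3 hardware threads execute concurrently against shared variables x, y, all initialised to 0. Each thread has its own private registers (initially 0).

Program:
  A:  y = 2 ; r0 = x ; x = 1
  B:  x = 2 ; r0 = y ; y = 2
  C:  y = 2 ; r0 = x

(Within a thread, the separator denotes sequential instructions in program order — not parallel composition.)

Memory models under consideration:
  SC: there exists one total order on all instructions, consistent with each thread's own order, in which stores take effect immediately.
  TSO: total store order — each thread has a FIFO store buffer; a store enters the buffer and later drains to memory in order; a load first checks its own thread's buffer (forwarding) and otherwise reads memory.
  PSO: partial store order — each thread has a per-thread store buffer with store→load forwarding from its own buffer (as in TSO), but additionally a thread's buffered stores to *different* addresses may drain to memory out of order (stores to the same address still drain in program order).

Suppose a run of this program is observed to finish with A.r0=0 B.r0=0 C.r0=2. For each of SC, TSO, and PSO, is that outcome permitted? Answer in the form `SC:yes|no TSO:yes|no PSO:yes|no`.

outcome vector order: (A.r0,B.r0,C.r0)
under SC → 020, 021, 022, 201, 202, 220, 221, 222
under TSO → 000, 001, 002, 020, 021, 022, 200, 201, 202, 220, 221, 222
under PSO → 000, 001, 002, 020, 021, 022, 200, 201, 202, 220, 221, 222
target 002 ∈ {TSO,PSO}

SC:no TSO:yes PSO:yes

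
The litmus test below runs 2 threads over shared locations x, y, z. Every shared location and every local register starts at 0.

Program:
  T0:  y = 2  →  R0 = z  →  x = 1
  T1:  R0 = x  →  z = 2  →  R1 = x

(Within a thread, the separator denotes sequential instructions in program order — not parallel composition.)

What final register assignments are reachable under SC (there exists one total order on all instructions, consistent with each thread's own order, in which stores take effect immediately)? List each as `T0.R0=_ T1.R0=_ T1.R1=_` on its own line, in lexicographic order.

outcome vector order: (T0.R0,T1.R0,T1.R1)
|SC outcomes| = 5

T0.R0=0 T1.R0=0 T1.R1=0
T0.R0=0 T1.R0=0 T1.R1=1
T0.R0=0 T1.R0=1 T1.R1=1
T0.R0=2 T1.R0=0 T1.R1=0
T0.R0=2 T1.R0=0 T1.R1=1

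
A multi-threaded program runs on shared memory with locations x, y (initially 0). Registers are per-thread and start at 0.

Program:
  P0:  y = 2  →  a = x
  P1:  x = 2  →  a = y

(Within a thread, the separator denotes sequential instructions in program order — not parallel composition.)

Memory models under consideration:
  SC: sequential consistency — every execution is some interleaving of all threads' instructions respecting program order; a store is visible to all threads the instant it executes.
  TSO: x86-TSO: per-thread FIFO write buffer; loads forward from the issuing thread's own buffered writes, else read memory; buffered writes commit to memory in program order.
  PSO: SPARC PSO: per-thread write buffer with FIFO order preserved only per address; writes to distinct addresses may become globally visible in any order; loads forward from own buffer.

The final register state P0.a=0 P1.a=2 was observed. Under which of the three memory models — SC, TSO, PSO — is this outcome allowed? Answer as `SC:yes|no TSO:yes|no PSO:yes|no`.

SC:yes TSO:yes PSO:yes

outcome vector order: (P0.a,P1.a)
under SC → (0,2) (2,0) (2,2)
under TSO → (0,0) (0,2) (2,0) (2,2)
under PSO → (0,0) (0,2) (2,0) (2,2)
target (0,2) ∈ {SC,TSO,PSO}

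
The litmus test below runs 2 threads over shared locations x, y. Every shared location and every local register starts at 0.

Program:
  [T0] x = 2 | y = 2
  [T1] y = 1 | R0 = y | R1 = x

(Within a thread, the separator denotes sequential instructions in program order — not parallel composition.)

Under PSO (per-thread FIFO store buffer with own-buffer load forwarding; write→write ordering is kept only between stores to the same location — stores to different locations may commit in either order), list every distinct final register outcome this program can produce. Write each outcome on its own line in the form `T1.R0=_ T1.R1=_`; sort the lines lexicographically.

T1.R0=1 T1.R1=0
T1.R0=1 T1.R1=2
T1.R0=2 T1.R1=0
T1.R0=2 T1.R1=2

outcome vector order: (T1.R0,T1.R1)
|PSO outcomes| = 4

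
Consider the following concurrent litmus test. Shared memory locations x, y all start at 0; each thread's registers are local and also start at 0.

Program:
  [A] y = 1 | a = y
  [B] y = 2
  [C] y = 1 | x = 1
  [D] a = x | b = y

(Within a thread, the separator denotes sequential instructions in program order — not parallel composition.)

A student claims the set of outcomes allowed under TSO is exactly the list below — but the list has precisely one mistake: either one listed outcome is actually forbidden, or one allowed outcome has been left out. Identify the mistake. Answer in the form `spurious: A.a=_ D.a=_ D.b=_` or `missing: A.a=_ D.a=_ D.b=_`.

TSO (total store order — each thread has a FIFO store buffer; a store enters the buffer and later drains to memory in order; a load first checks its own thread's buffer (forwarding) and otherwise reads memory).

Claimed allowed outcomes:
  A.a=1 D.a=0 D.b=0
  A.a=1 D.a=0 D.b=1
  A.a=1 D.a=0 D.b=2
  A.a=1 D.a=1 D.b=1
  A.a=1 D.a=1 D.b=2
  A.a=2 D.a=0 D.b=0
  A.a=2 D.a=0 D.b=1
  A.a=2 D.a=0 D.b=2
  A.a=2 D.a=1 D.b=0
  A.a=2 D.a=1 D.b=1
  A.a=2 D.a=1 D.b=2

spurious: A.a=2 D.a=1 D.b=0

outcome vector order: (A.a,D.a,D.b)
[TSO] allowed = {1/0/0, 1/0/1, 1/0/2, 1/1/1, 1/1/2, 2/0/0, 2/0/1, 2/0/2, 2/1/1, 2/1/2}
claimed∖TSO = {2/1/0}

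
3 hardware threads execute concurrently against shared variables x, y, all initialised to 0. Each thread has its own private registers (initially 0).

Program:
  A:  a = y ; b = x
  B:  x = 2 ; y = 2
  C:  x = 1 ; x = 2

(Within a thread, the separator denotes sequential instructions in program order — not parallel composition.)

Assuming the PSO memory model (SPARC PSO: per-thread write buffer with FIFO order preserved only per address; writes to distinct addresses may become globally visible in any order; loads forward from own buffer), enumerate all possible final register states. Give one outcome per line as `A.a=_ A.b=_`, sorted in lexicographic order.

A.a=0 A.b=0
A.a=0 A.b=1
A.a=0 A.b=2
A.a=2 A.b=0
A.a=2 A.b=1
A.a=2 A.b=2

outcome vector order: (A.a,A.b)
|PSO outcomes| = 6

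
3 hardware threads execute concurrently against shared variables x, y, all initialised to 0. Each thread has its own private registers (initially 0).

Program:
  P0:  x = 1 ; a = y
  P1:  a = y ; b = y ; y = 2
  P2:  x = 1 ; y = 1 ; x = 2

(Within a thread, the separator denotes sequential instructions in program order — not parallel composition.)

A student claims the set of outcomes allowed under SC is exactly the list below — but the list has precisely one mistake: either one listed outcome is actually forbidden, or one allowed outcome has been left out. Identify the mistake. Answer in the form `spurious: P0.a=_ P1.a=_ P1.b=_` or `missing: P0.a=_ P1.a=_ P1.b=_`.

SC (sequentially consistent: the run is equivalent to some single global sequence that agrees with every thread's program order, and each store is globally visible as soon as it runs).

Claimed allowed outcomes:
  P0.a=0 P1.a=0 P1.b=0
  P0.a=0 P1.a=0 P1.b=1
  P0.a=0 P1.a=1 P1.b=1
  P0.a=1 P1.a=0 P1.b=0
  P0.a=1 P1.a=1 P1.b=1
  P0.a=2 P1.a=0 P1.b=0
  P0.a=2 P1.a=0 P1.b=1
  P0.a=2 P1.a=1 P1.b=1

outcome vector order: (P0.a,P1.a,P1.b)
SC (9): (0,0,0); (0,0,1); (0,1,1); (1,0,0); (1,0,1); (1,1,1); (2,0,0); (2,0,1); (2,1,1)
SC∖claimed = {(1,0,1)}

missing: P0.a=1 P1.a=0 P1.b=1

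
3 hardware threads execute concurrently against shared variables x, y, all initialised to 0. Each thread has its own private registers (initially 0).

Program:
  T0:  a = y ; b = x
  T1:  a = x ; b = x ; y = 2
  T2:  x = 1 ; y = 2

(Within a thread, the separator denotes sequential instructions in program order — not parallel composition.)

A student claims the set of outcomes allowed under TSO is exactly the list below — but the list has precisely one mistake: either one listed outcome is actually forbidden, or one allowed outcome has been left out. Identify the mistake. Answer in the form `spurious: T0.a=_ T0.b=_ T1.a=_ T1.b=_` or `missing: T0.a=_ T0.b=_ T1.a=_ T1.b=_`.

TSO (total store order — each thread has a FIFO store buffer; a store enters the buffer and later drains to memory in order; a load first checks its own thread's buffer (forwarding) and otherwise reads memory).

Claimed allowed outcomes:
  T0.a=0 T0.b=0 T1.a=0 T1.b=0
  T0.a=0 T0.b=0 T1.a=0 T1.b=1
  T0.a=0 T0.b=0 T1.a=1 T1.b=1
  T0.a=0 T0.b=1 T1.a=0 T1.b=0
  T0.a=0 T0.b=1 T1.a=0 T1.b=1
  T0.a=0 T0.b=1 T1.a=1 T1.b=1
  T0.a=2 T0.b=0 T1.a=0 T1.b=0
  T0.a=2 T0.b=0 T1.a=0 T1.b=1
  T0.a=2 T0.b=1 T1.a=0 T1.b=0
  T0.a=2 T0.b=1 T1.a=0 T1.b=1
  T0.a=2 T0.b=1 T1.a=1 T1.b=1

outcome vector order: (T0.a,T0.b,T1.a,T1.b)
[TSO] allowed = {(0,0,0,0); (0,0,0,1); (0,0,1,1); (0,1,0,0); (0,1,0,1); (0,1,1,1); (2,0,0,0); (2,1,0,0); (2,1,0,1); (2,1,1,1)}
claimed∖TSO = {(2,0,0,1)}

spurious: T0.a=2 T0.b=0 T1.a=0 T1.b=1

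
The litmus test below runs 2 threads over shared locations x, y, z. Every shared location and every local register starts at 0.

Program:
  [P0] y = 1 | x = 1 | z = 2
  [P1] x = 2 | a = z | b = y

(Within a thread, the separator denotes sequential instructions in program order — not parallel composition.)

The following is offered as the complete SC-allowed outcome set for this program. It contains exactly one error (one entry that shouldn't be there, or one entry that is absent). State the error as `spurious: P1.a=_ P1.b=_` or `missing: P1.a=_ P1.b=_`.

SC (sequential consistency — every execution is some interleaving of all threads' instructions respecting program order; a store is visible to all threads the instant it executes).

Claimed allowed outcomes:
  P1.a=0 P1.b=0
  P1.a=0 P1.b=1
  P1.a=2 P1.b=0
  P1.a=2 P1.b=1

outcome vector order: (P1.a,P1.b)
SC (3): 00 01 21
claimed∖SC = {20}

spurious: P1.a=2 P1.b=0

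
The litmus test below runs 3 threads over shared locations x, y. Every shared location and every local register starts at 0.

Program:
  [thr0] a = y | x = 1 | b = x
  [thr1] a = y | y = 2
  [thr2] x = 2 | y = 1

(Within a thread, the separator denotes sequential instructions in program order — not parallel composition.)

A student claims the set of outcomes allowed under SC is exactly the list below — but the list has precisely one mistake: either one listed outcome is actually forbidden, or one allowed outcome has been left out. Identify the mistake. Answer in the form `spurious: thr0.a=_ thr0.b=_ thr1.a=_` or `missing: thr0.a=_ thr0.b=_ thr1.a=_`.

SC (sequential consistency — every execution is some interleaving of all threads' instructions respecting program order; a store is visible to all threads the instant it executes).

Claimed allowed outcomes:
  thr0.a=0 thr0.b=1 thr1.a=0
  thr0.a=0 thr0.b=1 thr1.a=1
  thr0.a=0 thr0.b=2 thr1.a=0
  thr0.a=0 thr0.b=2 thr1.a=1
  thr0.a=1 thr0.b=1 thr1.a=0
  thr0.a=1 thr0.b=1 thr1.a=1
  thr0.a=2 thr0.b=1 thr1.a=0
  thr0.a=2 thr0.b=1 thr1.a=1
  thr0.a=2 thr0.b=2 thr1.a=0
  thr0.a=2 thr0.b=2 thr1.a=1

outcome vector order: (thr0.a,thr0.b,thr1.a)
[SC] allowed = {(0,1,0) (0,1,1) (0,2,0) (0,2,1) (1,1,0) (1,1,1) (2,1,0) (2,1,1) (2,2,0)}
claimed∖SC = {(2,2,1)}

spurious: thr0.a=2 thr0.b=2 thr1.a=1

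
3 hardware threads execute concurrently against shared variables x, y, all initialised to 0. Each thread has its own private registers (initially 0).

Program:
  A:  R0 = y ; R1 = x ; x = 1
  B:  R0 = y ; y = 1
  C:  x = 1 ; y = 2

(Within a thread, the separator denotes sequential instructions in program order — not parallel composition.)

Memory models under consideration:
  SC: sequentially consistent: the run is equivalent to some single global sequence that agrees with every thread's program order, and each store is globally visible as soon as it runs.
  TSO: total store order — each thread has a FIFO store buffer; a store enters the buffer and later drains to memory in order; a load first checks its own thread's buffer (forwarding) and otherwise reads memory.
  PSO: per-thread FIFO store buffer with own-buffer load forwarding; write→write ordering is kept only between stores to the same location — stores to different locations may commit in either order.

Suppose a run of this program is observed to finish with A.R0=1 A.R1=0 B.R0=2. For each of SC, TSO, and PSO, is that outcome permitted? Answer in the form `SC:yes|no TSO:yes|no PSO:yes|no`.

outcome vector order: (A.R0,A.R1,B.R0)
under SC → 000, 002, 010, 012, 100, 110, 112, 210, 212
under TSO → 000, 002, 010, 012, 100, 110, 112, 210, 212
under PSO → 000, 002, 010, 012, 100, 102, 110, 112, 200, 202, 210, 212
target 102 ∈ {PSO}

SC:no TSO:no PSO:yes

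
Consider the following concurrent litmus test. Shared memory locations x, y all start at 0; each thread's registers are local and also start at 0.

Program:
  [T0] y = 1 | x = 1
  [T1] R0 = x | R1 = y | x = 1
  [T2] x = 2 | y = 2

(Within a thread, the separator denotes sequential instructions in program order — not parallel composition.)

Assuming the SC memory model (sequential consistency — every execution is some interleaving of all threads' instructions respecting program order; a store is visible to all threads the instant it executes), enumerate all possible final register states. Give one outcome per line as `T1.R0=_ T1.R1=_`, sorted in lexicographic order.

T1.R0=0 T1.R1=0
T1.R0=0 T1.R1=1
T1.R0=0 T1.R1=2
T1.R0=1 T1.R1=1
T1.R0=1 T1.R1=2
T1.R0=2 T1.R1=0
T1.R0=2 T1.R1=1
T1.R0=2 T1.R1=2

outcome vector order: (T1.R0,T1.R1)
|SC outcomes| = 8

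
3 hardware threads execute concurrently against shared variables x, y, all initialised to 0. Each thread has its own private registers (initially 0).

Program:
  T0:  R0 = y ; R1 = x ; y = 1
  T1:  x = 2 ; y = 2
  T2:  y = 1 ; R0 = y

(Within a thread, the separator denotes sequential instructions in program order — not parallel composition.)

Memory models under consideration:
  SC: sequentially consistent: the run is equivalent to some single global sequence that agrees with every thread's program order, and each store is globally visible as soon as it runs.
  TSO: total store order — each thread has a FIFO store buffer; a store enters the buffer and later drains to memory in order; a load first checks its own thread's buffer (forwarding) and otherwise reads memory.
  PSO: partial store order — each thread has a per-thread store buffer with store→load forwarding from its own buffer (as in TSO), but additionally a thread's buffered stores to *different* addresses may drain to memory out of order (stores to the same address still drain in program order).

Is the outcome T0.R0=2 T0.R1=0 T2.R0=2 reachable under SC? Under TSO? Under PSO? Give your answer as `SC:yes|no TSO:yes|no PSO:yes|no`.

SC:no TSO:no PSO:yes

outcome vector order: (T0.R0,T0.R1,T2.R0)
SC (10): (0,0,1), (0,0,2), (0,2,1), (0,2,2), (1,0,1), (1,0,2), (1,2,1), (1,2,2), (2,2,1), (2,2,2)
TSO (10): (0,0,1), (0,0,2), (0,2,1), (0,2,2), (1,0,1), (1,0,2), (1,2,1), (1,2,2), (2,2,1), (2,2,2)
PSO (12): (0,0,1), (0,0,2), (0,2,1), (0,2,2), (1,0,1), (1,0,2), (1,2,1), (1,2,2), (2,0,1), (2,0,2), (2,2,1), (2,2,2)
target (2,0,2) ∈ {PSO}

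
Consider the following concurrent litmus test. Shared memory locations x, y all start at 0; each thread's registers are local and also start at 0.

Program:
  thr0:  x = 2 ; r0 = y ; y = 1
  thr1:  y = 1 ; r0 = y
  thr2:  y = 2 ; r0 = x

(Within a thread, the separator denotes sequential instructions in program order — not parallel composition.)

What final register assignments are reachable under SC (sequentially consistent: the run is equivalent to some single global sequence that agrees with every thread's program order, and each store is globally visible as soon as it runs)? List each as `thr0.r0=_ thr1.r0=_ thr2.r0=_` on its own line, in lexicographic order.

outcome vector order: (thr0.r0,thr1.r0,thr2.r0)
|SC outcomes| = 9

thr0.r0=0 thr1.r0=1 thr2.r0=2
thr0.r0=0 thr1.r0=2 thr2.r0=2
thr0.r0=1 thr1.r0=1 thr2.r0=0
thr0.r0=1 thr1.r0=1 thr2.r0=2
thr0.r0=1 thr1.r0=2 thr2.r0=2
thr0.r0=2 thr1.r0=1 thr2.r0=0
thr0.r0=2 thr1.r0=1 thr2.r0=2
thr0.r0=2 thr1.r0=2 thr2.r0=0
thr0.r0=2 thr1.r0=2 thr2.r0=2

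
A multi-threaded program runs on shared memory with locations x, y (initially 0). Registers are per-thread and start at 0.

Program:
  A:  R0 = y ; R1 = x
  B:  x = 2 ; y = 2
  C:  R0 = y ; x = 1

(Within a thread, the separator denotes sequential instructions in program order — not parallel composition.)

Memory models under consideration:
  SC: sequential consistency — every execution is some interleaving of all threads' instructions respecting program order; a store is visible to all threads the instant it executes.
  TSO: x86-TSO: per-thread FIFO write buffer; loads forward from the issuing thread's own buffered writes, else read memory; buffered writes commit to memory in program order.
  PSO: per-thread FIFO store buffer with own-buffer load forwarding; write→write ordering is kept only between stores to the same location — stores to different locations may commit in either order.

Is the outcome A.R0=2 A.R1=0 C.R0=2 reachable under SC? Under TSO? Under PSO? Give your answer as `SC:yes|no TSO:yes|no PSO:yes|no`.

outcome vector order: (A.R0,A.R1,C.R0)
[SC] allowed = {<0 0 0>, <0 0 2>, <0 1 0>, <0 1 2>, <0 2 0>, <0 2 2>, <2 1 0>, <2 1 2>, <2 2 0>, <2 2 2>}
[TSO] allowed = {<0 0 0>, <0 0 2>, <0 1 0>, <0 1 2>, <0 2 0>, <0 2 2>, <2 1 0>, <2 1 2>, <2 2 0>, <2 2 2>}
[PSO] allowed = {<0 0 0>, <0 0 2>, <0 1 0>, <0 1 2>, <0 2 0>, <0 2 2>, <2 0 0>, <2 0 2>, <2 1 0>, <2 1 2>, <2 2 0>, <2 2 2>}
target <2 0 2> ∈ {PSO}

SC:no TSO:no PSO:yes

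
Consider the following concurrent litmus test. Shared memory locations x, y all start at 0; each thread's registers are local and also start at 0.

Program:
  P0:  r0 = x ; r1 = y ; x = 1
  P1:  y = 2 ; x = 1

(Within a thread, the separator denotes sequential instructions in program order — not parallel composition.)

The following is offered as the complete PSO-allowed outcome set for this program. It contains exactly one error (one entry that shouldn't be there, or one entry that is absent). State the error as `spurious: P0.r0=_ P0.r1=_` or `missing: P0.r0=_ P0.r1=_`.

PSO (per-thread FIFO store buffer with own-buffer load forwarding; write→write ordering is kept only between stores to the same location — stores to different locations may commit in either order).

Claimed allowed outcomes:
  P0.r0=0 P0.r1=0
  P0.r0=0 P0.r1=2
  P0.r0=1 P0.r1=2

outcome vector order: (P0.r0,P0.r1)
[PSO] allowed = {0/0 0/2 1/0 1/2}
PSO∖claimed = {1/0}

missing: P0.r0=1 P0.r1=0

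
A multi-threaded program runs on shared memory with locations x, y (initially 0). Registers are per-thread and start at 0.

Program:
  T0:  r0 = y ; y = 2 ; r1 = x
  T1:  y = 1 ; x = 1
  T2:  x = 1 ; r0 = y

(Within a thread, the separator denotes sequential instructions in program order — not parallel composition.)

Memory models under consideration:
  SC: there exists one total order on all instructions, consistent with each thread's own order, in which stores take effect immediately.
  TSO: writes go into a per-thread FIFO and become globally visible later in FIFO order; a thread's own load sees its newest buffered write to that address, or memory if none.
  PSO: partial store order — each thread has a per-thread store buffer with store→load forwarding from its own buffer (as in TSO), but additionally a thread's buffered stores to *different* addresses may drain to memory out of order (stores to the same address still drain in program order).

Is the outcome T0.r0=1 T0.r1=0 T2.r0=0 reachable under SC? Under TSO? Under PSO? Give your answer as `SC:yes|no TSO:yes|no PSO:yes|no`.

SC:no TSO:yes PSO:yes

outcome vector order: (T0.r0,T0.r1,T2.r0)
SC (9): 001; 002; 010; 011; 012; 102; 110; 111; 112
TSO (12): 000; 001; 002; 010; 011; 012; 100; 101; 102; 110; 111; 112
PSO (12): 000; 001; 002; 010; 011; 012; 100; 101; 102; 110; 111; 112
target 100 ∈ {TSO,PSO}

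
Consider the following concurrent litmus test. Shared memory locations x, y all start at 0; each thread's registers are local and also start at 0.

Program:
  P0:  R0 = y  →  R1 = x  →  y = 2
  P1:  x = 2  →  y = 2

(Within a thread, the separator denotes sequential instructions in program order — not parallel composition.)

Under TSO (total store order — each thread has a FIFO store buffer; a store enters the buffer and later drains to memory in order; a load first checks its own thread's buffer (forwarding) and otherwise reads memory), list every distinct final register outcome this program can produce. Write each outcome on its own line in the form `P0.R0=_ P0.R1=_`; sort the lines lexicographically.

P0.R0=0 P0.R1=0
P0.R0=0 P0.R1=2
P0.R0=2 P0.R1=2

outcome vector order: (P0.R0,P0.R1)
|TSO outcomes| = 3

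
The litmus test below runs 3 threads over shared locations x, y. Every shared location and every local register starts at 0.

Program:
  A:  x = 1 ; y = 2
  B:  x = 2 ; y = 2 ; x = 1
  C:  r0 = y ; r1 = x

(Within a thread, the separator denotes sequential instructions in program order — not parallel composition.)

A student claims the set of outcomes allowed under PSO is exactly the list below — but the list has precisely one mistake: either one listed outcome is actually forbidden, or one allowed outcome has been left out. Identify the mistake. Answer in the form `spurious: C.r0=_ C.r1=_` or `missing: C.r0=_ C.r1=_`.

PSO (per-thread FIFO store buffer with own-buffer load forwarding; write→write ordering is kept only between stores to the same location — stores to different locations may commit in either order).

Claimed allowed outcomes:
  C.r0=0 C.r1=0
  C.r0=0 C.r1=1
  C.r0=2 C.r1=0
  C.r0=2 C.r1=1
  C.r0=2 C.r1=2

outcome vector order: (C.r0,C.r1)
PSO: 6 outcomes — {0/0; 0/1; 0/2; 2/0; 2/1; 2/2}
PSO∖claimed = {0/2}

missing: C.r0=0 C.r1=2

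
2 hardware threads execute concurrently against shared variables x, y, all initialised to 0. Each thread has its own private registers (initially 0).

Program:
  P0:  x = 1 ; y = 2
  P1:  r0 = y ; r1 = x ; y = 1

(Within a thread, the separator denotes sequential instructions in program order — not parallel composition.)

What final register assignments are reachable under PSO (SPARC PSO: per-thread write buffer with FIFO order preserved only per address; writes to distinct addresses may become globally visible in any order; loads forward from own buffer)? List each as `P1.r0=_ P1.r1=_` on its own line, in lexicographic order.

outcome vector order: (P1.r0,P1.r1)
|PSO outcomes| = 4

P1.r0=0 P1.r1=0
P1.r0=0 P1.r1=1
P1.r0=2 P1.r1=0
P1.r0=2 P1.r1=1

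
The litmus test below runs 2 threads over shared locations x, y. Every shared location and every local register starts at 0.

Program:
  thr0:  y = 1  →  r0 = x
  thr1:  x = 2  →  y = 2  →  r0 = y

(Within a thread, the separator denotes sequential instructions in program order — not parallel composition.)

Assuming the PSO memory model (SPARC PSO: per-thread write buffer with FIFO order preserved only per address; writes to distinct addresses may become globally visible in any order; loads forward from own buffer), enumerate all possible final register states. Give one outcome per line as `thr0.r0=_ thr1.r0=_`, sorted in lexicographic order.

thr0.r0=0 thr1.r0=1
thr0.r0=0 thr1.r0=2
thr0.r0=2 thr1.r0=1
thr0.r0=2 thr1.r0=2

outcome vector order: (thr0.r0,thr1.r0)
|PSO outcomes| = 4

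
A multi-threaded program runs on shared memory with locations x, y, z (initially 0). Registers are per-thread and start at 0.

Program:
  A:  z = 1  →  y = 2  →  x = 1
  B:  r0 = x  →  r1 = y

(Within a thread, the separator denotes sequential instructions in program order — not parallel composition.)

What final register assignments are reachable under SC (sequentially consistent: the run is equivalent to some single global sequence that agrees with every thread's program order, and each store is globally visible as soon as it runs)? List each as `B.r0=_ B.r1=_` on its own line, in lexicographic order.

outcome vector order: (B.r0,B.r1)
|SC outcomes| = 3

B.r0=0 B.r1=0
B.r0=0 B.r1=2
B.r0=1 B.r1=2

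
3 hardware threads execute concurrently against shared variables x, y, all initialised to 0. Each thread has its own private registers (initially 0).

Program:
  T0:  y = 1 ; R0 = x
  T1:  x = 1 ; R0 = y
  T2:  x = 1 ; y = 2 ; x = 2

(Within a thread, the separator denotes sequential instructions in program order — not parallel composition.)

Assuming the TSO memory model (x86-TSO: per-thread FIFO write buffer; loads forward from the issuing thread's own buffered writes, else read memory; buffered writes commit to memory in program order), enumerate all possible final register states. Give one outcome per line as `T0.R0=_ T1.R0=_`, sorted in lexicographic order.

outcome vector order: (T0.R0,T1.R0)
|TSO outcomes| = 9

T0.R0=0 T1.R0=0
T0.R0=0 T1.R0=1
T0.R0=0 T1.R0=2
T0.R0=1 T1.R0=0
T0.R0=1 T1.R0=1
T0.R0=1 T1.R0=2
T0.R0=2 T1.R0=0
T0.R0=2 T1.R0=1
T0.R0=2 T1.R0=2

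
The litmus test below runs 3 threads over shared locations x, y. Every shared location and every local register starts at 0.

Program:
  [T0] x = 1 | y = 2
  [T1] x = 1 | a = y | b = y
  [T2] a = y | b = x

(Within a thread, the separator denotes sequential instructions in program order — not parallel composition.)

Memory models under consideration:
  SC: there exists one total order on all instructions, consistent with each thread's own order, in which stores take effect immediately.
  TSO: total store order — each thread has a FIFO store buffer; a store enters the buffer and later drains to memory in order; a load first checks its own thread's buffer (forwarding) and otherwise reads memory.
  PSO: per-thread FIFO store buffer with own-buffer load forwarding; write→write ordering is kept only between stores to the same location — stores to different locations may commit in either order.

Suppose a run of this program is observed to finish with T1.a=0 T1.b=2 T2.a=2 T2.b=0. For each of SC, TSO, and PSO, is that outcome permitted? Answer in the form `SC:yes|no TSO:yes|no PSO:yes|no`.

outcome vector order: (T1.a,T1.b,T2.a,T2.b)
under SC → (0,0,0,0) (0,0,0,1) (0,0,2,1) (0,2,0,0) (0,2,0,1) (0,2,2,1) (2,2,0,0) (2,2,0,1) (2,2,2,1)
under TSO → (0,0,0,0) (0,0,0,1) (0,0,2,1) (0,2,0,0) (0,2,0,1) (0,2,2,1) (2,2,0,0) (2,2,0,1) (2,2,2,1)
under PSO → (0,0,0,0) (0,0,0,1) (0,0,2,0) (0,0,2,1) (0,2,0,0) (0,2,0,1) (0,2,2,0) (0,2,2,1) (2,2,0,0) (2,2,0,1) (2,2,2,0) (2,2,2,1)
target (0,2,2,0) ∈ {PSO}

SC:no TSO:no PSO:yes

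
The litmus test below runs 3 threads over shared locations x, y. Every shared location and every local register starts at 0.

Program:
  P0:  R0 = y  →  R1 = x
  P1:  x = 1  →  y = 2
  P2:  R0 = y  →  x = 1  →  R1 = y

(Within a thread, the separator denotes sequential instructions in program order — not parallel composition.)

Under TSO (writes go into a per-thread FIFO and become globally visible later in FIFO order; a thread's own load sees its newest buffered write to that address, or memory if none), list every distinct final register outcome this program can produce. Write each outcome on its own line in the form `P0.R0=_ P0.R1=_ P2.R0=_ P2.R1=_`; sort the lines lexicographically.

outcome vector order: (P0.R0,P0.R1,P2.R0,P2.R1)
|TSO outcomes| = 9

P0.R0=0 P0.R1=0 P2.R0=0 P2.R1=0
P0.R0=0 P0.R1=0 P2.R0=0 P2.R1=2
P0.R0=0 P0.R1=0 P2.R0=2 P2.R1=2
P0.R0=0 P0.R1=1 P2.R0=0 P2.R1=0
P0.R0=0 P0.R1=1 P2.R0=0 P2.R1=2
P0.R0=0 P0.R1=1 P2.R0=2 P2.R1=2
P0.R0=2 P0.R1=1 P2.R0=0 P2.R1=0
P0.R0=2 P0.R1=1 P2.R0=0 P2.R1=2
P0.R0=2 P0.R1=1 P2.R0=2 P2.R1=2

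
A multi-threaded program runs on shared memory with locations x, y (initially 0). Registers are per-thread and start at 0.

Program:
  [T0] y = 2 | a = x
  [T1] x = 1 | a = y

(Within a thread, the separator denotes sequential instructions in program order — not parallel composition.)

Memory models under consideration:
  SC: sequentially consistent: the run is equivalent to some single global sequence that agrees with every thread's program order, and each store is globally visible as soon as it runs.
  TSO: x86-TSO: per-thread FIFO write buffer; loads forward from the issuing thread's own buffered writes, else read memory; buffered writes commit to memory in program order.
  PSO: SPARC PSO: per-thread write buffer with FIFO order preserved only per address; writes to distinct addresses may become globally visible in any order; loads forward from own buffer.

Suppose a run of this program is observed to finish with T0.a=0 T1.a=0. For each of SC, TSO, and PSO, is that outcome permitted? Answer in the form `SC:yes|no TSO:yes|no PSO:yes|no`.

SC:no TSO:yes PSO:yes

outcome vector order: (T0.a,T1.a)
[SC] allowed = {<0 2>, <1 0>, <1 2>}
[TSO] allowed = {<0 0>, <0 2>, <1 0>, <1 2>}
[PSO] allowed = {<0 0>, <0 2>, <1 0>, <1 2>}
target <0 0> ∈ {TSO,PSO}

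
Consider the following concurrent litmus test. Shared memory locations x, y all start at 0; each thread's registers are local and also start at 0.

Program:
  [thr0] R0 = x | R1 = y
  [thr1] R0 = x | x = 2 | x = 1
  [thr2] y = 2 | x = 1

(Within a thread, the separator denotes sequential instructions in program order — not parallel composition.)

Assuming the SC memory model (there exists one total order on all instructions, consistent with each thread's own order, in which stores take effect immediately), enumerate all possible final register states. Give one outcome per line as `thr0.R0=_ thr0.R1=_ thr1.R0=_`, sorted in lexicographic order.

outcome vector order: (thr0.R0,thr0.R1,thr1.R0)
|SC outcomes| = 10

thr0.R0=0 thr0.R1=0 thr1.R0=0
thr0.R0=0 thr0.R1=0 thr1.R0=1
thr0.R0=0 thr0.R1=2 thr1.R0=0
thr0.R0=0 thr0.R1=2 thr1.R0=1
thr0.R0=1 thr0.R1=0 thr1.R0=0
thr0.R0=1 thr0.R1=2 thr1.R0=0
thr0.R0=1 thr0.R1=2 thr1.R0=1
thr0.R0=2 thr0.R1=0 thr1.R0=0
thr0.R0=2 thr0.R1=2 thr1.R0=0
thr0.R0=2 thr0.R1=2 thr1.R0=1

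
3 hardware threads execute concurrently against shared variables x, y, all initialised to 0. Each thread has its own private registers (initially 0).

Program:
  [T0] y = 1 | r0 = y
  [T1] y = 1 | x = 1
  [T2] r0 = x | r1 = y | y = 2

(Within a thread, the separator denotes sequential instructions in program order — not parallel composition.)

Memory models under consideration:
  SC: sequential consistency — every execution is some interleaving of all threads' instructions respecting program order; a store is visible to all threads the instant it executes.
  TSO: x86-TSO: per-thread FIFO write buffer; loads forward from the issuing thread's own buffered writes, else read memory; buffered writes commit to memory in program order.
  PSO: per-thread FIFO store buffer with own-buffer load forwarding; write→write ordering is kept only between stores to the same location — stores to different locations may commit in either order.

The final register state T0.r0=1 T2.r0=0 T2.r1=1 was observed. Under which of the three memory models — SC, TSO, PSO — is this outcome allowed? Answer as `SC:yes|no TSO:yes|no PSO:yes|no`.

SC:yes TSO:yes PSO:yes

outcome vector order: (T0.r0,T2.r0,T2.r1)
SC: 6 outcomes — {1/0/0, 1/0/1, 1/1/1, 2/0/0, 2/0/1, 2/1/1}
TSO: 6 outcomes — {1/0/0, 1/0/1, 1/1/1, 2/0/0, 2/0/1, 2/1/1}
PSO: 8 outcomes — {1/0/0, 1/0/1, 1/1/0, 1/1/1, 2/0/0, 2/0/1, 2/1/0, 2/1/1}
target 1/0/1 ∈ {SC,TSO,PSO}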